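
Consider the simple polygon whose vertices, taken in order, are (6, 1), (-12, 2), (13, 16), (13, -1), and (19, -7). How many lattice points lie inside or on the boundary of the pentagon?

The shoelace formula gives twice the area as |(6·2 − (-12)·1) + ((-12)·16 − 13·2) + (13·(-1) − 13·16) + (13·(-7) − 19·(-1)) + (19·1 − 6·(-7))| = 426, so the area is 213.
Along each edge there are gcd(|Δx|,|Δy|)+1 lattice points, so counting each shared vertex once the boundary has gcd(18,1) + gcd(25,14) + gcd(0,17) + gcd(6,6) + gcd(13,8) = 1+1+17+6+1 = 26.
Pick's theorem gives I = A − B/2 + 1 = 213 − 26/2 + 1 = 201, so the closed region contains I + B = 201 + 26 = 227 lattice points.

227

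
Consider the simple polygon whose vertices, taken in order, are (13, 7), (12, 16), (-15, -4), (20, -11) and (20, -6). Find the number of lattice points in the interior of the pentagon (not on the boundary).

The shoelace formula gives twice the area as |(13·16 − 12·7) + (12·(-4) − (-15)·16) + ((-15)·(-11) − 20·(-4)) + (20·(-6) − 20·(-11)) + (20·7 − 13·(-6))| = 879, so the area is 439.5.
Summing gcd(|Δx|,|Δy|) over the edges gives the boundary count: gcd(1,9) + gcd(27,20) + gcd(35,7) + gcd(0,5) + gcd(7,13) = 1+1+7+5+1 = 15.
Pick's theorem gives I = A − B/2 + 1 = 439.5 − 15/2 + 1 = 433.

433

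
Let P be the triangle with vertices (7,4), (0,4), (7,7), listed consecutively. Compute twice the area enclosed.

21

Using the shoelace formula, 2A = |(7·4 − 0·4) + (0·7 − 7·4) + (7·4 − 7·7)| = 21, so the area is 10.5.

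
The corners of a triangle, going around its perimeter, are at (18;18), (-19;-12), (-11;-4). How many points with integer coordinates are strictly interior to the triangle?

24

Using the shoelace formula, 2A = |(18·(-12) − (-19)·18) + ((-19)·(-4) − (-11)·(-12)) + ((-11)·18 − 18·(-4))| = 56, so the area is 28.
Summing gcd(|Δx|,|Δy|) over the edges gives the boundary count: gcd(37,30) + gcd(8,8) + gcd(29,22) = 1+8+1 = 10.
Pick's theorem gives I = A − B/2 + 1 = 28 − 10/2 + 1 = 24.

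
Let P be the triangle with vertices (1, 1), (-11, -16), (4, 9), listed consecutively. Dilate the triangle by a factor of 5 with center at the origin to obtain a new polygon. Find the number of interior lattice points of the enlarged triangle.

By the shoelace formula, twice the signed area is |[1·(-16) − (-11)·1] + [(-11)·9 − 4·(-16)] + [4·1 − 1·9]| = 45, so the area is 22.5.
The number of boundary lattice points is Σ gcd(|Δx|,|Δy|) = gcd(12,17) + gcd(15,25) + gcd(3,8) = 1+5+1 = 7.
Scaling by 5 multiplies the area by 5² = 25 (so the new area is 1125/2) and multiplies the boundary lattice-point count by 5, giving 35.
By Pick's theorem, the interior count of the dilated polygon is 1125/2 − 35/2 + 1 = 546.

546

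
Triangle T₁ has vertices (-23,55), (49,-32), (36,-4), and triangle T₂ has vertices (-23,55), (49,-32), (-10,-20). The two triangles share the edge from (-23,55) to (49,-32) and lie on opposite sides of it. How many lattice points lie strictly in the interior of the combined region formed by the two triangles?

2547

The union is the simple quadrilateral with vertices (-23,55), (36,-4), (49,-32), (-10,-20) in order.
The shoelace formula gives twice the area as |((-23)·(-4) − 36·55) + (36·(-32) − 49·(-4)) + (49·(-20) − (-10)·(-32)) + ((-10)·55 − (-23)·(-20))| = 5154, so the area is 2577.
Summing gcd(|Δx|,|Δy|) over the edges gives the boundary count: gcd(59,59) + gcd(13,28) + gcd(59,12) + gcd(13,75) = 59+1+1+1 = 62.
By Pick's theorem I = A − B/2 + 1 = 2577 − 62/2 + 1 = 2547.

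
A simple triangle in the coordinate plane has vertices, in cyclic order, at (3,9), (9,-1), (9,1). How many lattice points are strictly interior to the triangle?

4

By the shoelace formula, twice the signed area is |(3·(-1) − 9·9) + (9·1 − 9·(-1)) + (9·9 − 3·1)| = 12, so the area is 6.
The number of boundary lattice points is Σ gcd(|Δx|,|Δy|) = gcd(6,10) + gcd(0,2) + gcd(6,8) = 2+2+2 = 6.
By Pick's theorem A = I + B/2 − 1, so I = 6 − 6/2 + 1 = 4.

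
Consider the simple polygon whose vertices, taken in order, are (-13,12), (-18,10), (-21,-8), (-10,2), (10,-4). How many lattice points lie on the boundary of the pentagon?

Along each edge there are gcd(|Δx|,|Δy|)+1 lattice points, so counting each shared vertex once the boundary has gcd(5,2) + gcd(3,18) + gcd(11,10) + gcd(20,6) + gcd(23,16) = 1+3+1+2+1 = 8.

8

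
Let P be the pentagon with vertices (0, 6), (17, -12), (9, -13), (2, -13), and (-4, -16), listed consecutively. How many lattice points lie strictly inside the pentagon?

201

The shoelace formula gives twice the area as |[0·(-12) − 17·6] + [17·(-13) − 9·(-12)] + [9·(-13) − 2·(-13)] + [2·(-16) − (-4)·(-13)] + [(-4)·6 − 0·(-16)]| = 414, so the area is 207.
Along each edge there are gcd(|Δx|,|Δy|)+1 lattice points, so counting each shared vertex once the boundary has gcd(17,18) + gcd(8,1) + gcd(7,0) + gcd(6,3) + gcd(4,22) = 1+1+7+3+2 = 14.
Pick's theorem gives I = A − B/2 + 1 = 207 − 14/2 + 1 = 201.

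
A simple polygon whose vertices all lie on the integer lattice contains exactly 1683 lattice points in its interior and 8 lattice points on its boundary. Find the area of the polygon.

1686

Pick's theorem states A = I + B/2 − 1, so A = 1683 + 8/2 − 1 = 1686.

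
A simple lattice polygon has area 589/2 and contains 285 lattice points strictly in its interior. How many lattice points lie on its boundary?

Pick's theorem gives A = I + B/2 − 1, so B = 2(A − I + 1) = 2(589/2 − 285 + 1) = 21.

21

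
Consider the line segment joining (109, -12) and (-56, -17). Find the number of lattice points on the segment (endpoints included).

The number of lattice points on a segment between lattice points is gcd(|Δx|,|Δy|) + 1 = gcd(165,5) + 1 = 5 + 1 = 6.

6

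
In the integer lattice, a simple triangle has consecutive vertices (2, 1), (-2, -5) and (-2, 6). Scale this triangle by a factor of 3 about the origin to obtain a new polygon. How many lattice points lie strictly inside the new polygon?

178

Using the shoelace formula, 2A = |[2·(-5) − (-2)·1] + [(-2)·6 − (-2)·(-5)] + [(-2)·1 − 2·6]| = 44, so the area is 22.
Summing gcd(|Δx|,|Δy|) over the edges gives the boundary count: gcd(4,6) + gcd(0,11) + gcd(4,5) = 2+11+1 = 14.
Scaling by 3 multiplies the area by 3² = 9 (so the new area is 198) and multiplies the boundary lattice-point count by 3, giving 42.
By Pick's theorem, the interior count of the dilated polygon is 198 − 42/2 + 1 = 178.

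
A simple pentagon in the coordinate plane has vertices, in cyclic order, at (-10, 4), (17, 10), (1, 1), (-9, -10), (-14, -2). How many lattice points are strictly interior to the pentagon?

177

Using the shoelace formula, 2A = |((-10)·10 − 17·4) + (17·1 − 1·10) + (1·(-10) − (-9)·1) + ((-9)·(-2) − (-14)·(-10)) + ((-14)·4 − (-10)·(-2))| = 360, so the area is 180.
Along each edge there are gcd(|Δx|,|Δy|)+1 lattice points, so counting each shared vertex once the boundary has gcd(27,6) + gcd(16,9) + gcd(10,11) + gcd(5,8) + gcd(4,6) = 3+1+1+1+2 = 8.
By Pick's theorem A = I + B/2 − 1, so I = 180 − 8/2 + 1 = 177.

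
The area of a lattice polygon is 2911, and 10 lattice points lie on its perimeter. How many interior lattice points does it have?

From Pick's theorem, I = A − B/2 + 1 = 2911 − 10/2 + 1 = 2907.

2907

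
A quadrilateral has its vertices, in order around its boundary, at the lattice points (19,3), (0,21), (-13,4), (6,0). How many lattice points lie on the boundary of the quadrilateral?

Summing gcd(|Δx|,|Δy|) over the edges gives the boundary count: gcd(19,18) + gcd(13,17) + gcd(19,4) + gcd(13,3) = 1+1+1+1 = 4.

4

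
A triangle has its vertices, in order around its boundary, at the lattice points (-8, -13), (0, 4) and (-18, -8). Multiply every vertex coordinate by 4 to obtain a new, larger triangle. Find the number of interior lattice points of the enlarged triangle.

Using the shoelace formula, 2A = |[(-8)·4 − 0·(-13)] + [0·(-8) − (-18)·4] + [(-18)·(-13) − (-8)·(-8)]| = 210, so the area is 105.
The number of boundary lattice points is Σ gcd(|Δx|,|Δy|) = gcd(8,17) + gcd(18,12) + gcd(10,5) = 1+6+5 = 12.
Scaling by 4 multiplies the area by 4² = 16 (so the new area is 1680) and multiplies the boundary lattice-point count by 4, giving 48.
By Pick's theorem, the interior count of the dilated polygon is 1680 − 48/2 + 1 = 1657.

1657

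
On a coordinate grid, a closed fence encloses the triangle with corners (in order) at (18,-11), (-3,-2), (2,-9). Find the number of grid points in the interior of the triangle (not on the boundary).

49

By the shoelace formula, twice the signed area is |[18·(-2) − (-3)·(-11)] + [(-3)·(-9) − 2·(-2)] + [2·(-11) − 18·(-9)]| = 102, so the area is 51.
The number of boundary lattice points is Σ gcd(|Δx|,|Δy|) = gcd(21,9) + gcd(5,7) + gcd(16,2) = 3+1+2 = 6.
By Pick's theorem A = I + B/2 − 1, so I = 51 − 6/2 + 1 = 49.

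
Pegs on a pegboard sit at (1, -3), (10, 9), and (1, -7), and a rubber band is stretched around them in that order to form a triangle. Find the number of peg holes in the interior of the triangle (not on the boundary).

15

The shoelace formula gives twice the area as |(1·9 − 10·(-3)) + (10·(-7) − 1·9) + (1·(-3) − 1·(-7))| = 36, so the area is 18.
The number of boundary lattice points is Σ gcd(|Δx|,|Δy|) = gcd(9,12) + gcd(9,16) + gcd(0,4) = 3+1+4 = 8.
By Pick's theorem A = I + B/2 − 1, so I = 18 − 8/2 + 1 = 15.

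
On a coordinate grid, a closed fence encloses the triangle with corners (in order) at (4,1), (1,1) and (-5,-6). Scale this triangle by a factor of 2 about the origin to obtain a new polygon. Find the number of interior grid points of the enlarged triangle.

38

Using the shoelace formula, 2A = |(4·1 − 1·1) + (1·(-6) − (-5)·1) + ((-5)·1 − 4·(-6))| = 21, so the area is 10.5.
Summing gcd(|Δx|,|Δy|) over the edges gives the boundary count: gcd(3,0) + gcd(6,7) + gcd(9,7) = 3+1+1 = 5.
Scaling by 2 multiplies the area by 2² = 4 (so the new area is 42) and multiplies the boundary lattice-point count by 2, giving 10.
By Pick's theorem, the interior count of the dilated polygon is 42 − 10/2 + 1 = 38.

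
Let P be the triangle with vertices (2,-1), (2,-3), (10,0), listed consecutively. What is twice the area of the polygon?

The shoelace formula gives twice the area as |[2·(-3) − 2·(-1)] + [2·0 − 10·(-3)] + [10·(-1) − 2·0]| = 16, so the area is 8.

16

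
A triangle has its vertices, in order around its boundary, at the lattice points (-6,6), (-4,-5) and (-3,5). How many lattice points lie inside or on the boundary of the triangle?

18

Using the shoelace formula, 2A = |((-6)·(-5) − (-4)·6) + ((-4)·5 − (-3)·(-5)) + ((-3)·6 − (-6)·5)| = 31, so the area is 31/2.
The number of boundary lattice points is Σ gcd(|Δx|,|Δy|) = gcd(2,11) + gcd(1,10) + gcd(3,1) = 1+1+1 = 3.
Pick's theorem gives I = A − B/2 + 1 = 31/2 − 3/2 + 1 = 15, so the closed region contains I + B = 15 + 3 = 18 lattice points.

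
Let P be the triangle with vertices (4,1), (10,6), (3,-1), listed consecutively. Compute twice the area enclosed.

The shoelace formula gives twice the area as |(4·6 − 10·1) + (10·(-1) − 3·6) + (3·1 − 4·(-1))| = 7, so the area is 3.5.

7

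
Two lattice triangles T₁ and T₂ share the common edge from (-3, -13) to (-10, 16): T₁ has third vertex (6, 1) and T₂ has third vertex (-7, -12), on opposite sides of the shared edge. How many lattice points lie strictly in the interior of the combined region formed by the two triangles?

The union is the simple quadrilateral with vertices (-3, -13), (6, 1), (-10, 16), (-7, -12) in order.
By the shoelace formula, twice the signed area is |((-3)·1 − 6·(-13)) + (6·16 − (-10)·1) + ((-10)·(-12) − (-7)·16) + ((-7)·(-13) − (-3)·(-12))| = 468, so the area is 234.
Along each edge there are gcd(|Δx|,|Δy|)+1 lattice points, so counting each shared vertex once the boundary has gcd(9,14) + gcd(16,15) + gcd(3,28) + gcd(4,1) = 1+1+1+1 = 4.
By Pick's theorem I = A − B/2 + 1 = 234 − 4/2 + 1 = 233.

233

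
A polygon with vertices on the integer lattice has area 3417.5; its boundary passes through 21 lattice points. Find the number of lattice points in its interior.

From Pick's theorem, I = A − B/2 + 1 = 3417.5 − 21/2 + 1 = 3408.

3408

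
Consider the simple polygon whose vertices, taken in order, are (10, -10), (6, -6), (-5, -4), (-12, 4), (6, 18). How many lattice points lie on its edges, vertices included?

Summing gcd(|Δx|,|Δy|) over the edges gives the boundary count: gcd(4,4) + gcd(11,2) + gcd(7,8) + gcd(18,14) + gcd(4,28) = 4+1+1+2+4 = 12.

12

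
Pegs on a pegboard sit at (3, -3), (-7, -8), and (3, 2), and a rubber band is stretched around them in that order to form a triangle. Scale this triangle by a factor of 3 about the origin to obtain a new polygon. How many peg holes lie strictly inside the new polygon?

By the shoelace formula, twice the signed area is |[3·(-8) − (-7)·(-3)] + [(-7)·2 − 3·(-8)] + [3·(-3) − 3·2]| = 50, so the area is 25.
The number of boundary lattice points is Σ gcd(|Δx|,|Δy|) = gcd(10,5) + gcd(10,10) + gcd(0,5) = 5+10+5 = 20.
Scaling by 3 multiplies the area by 3² = 9 (so the new area is 225) and multiplies the boundary lattice-point count by 3, giving 60.
By Pick's theorem, the interior count of the dilated polygon is 225 − 60/2 + 1 = 196.

196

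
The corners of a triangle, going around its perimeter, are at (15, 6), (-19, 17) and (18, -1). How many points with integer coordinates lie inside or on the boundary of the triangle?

The shoelace formula gives twice the area as |(15·17 − (-19)·6) + ((-19)·(-1) − 18·17) + (18·6 − 15·(-1))| = 205, so the area is 205/2.
Summing gcd(|Δx|,|Δy|) over the edges gives the boundary count: gcd(34,11) + gcd(37,18) + gcd(3,7) = 1+1+1 = 3.
Pick's theorem gives I = A − B/2 + 1 = 205/2 − 3/2 + 1 = 102, so the closed region contains I + B = 102 + 3 = 105 lattice points.

105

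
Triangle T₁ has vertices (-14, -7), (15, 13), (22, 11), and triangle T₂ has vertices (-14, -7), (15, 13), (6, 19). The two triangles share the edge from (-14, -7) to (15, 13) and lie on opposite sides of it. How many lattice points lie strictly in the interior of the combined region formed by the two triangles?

265

The union is the simple quadrilateral with vertices (-14, -7), (22, 11), (15, 13), (6, 19) in order.
Using the shoelace formula, 2A = |((-14)·11 − 22·(-7)) + (22·13 − 15·11) + (15·19 − 6·13) + (6·(-7) − (-14)·19)| = 552, so the area is 276.
The number of boundary lattice points is Σ gcd(|Δx|,|Δy|) = gcd(36,18) + gcd(7,2) + gcd(9,6) + gcd(20,26) = 18+1+3+2 = 24.
By Pick's theorem I = A − B/2 + 1 = 276 − 24/2 + 1 = 265.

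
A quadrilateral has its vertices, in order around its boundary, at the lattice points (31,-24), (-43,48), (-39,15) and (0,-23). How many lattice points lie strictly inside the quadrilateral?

Using the shoelace formula, 2A = |(31·48 − (-43)·(-24)) + ((-43)·15 − (-39)·48) + ((-39)·(-23) − 0·15) + (0·(-24) − 31·(-23))| = 3293, so the area is 1646.5.
Along each edge there are gcd(|Δx|,|Δy|)+1 lattice points, so counting each shared vertex once the boundary has gcd(74,72) + gcd(4,33) + gcd(39,38) + gcd(31,1) = 2+1+1+1 = 5.
Pick's theorem gives I = A − B/2 + 1 = 1646.5 − 5/2 + 1 = 1645.

1645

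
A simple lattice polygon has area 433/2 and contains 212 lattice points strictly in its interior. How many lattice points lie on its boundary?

Pick's theorem gives A = I + B/2 − 1, so B = 2(A − I + 1) = 2(433/2 − 212 + 1) = 11.

11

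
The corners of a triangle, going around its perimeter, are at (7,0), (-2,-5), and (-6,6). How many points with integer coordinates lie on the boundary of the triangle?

3

Summing gcd(|Δx|,|Δy|) over the edges gives the boundary count: gcd(9,5) + gcd(4,11) + gcd(13,6) = 1+1+1 = 3.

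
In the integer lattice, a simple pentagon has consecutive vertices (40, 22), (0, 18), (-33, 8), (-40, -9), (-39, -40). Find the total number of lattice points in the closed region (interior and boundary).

Using the shoelace formula, 2A = |[40·18 − 0·22] + [0·8 − (-33)·18] + [(-33)·(-9) − (-40)·8] + [(-40)·(-40) − (-39)·(-9)] + [(-39)·22 − 40·(-40)]| = 3922, so the area is 1961.
The number of boundary lattice points is Σ gcd(|Δx|,|Δy|) = gcd(40,4) + gcd(33,10) + gcd(7,17) + gcd(1,31) + gcd(79,62) = 4+1+1+1+1 = 8.
Pick's theorem gives I = A − B/2 + 1 = 1961 − 8/2 + 1 = 1958, so the closed region contains I + B = 1958 + 8 = 1966 lattice points.

1966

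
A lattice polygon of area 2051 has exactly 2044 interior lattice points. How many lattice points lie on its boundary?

16

Pick's theorem gives A = I + B/2 − 1, so B = 2(A − I + 1) = 2(2051 − 2044 + 1) = 16.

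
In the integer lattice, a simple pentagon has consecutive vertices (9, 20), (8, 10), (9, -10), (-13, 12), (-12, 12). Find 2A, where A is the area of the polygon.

Using the shoelace formula, 2A = |(9·10 − 8·20) + (8·(-10) − 9·10) + (9·12 − (-13)·(-10)) + ((-13)·12 − (-12)·12) + ((-12)·20 − 9·12)| = 622, so the area is 311.

622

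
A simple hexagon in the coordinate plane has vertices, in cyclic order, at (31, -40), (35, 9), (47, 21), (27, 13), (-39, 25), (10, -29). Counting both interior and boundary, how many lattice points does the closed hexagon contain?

2312

Using the shoelace formula, 2A = |(31·9 − 35·(-40)) + (35·21 − 47·9) + (47·13 − 27·21) + (27·25 − (-39)·13) + ((-39)·(-29) − 10·25) + (10·(-40) − 31·(-29))| = 4597, so the area is 4597/2.
Summing gcd(|Δx|,|Δy|) over the edges gives the boundary count: gcd(4,49) + gcd(12,12) + gcd(20,8) + gcd(66,12) + gcd(49,54) + gcd(21,11) = 1+12+4+6+1+1 = 25.
Pick's theorem gives I = A − B/2 + 1 = 4597/2 − 25/2 + 1 = 2287, so the closed region contains I + B = 2287 + 25 = 2312 lattice points.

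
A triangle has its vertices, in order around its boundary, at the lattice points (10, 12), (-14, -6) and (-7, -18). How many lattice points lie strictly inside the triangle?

Using the shoelace formula, 2A = |(10·(-6) − (-14)·12) + ((-14)·(-18) − (-7)·(-6)) + ((-7)·12 − 10·(-18))| = 414, so the area is 207.
Along each edge there are gcd(|Δx|,|Δy|)+1 lattice points, so counting each shared vertex once the boundary has gcd(24,18) + gcd(7,12) + gcd(17,30) = 6+1+1 = 8.
By Pick's theorem A = I + B/2 − 1, so I = 207 − 8/2 + 1 = 204.

204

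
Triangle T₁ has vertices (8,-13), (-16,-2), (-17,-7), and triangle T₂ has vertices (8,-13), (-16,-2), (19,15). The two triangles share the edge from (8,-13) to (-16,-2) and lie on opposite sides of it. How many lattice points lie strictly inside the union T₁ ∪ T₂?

The union is the simple quadrilateral with vertices (8,-13), (-17,-7), (-16,-2), (19,15) in order.
By the shoelace formula, twice the signed area is |(8·(-7) − (-17)·(-13)) + ((-17)·(-2) − (-16)·(-7)) + ((-16)·15 − 19·(-2)) + (19·(-13) − 8·15)| = 924, so the area is 462.
The number of boundary lattice points is Σ gcd(|Δx|,|Δy|) = gcd(25,6) + gcd(1,5) + gcd(35,17) + gcd(11,28) = 1+1+1+1 = 4.
By Pick's theorem I = A − B/2 + 1 = 462 − 4/2 + 1 = 461.

461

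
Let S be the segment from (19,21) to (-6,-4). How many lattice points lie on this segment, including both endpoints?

26

The number of lattice points on a segment between lattice points is gcd(|Δx|,|Δy|) + 1 = gcd(25,25) + 1 = 25 + 1 = 26.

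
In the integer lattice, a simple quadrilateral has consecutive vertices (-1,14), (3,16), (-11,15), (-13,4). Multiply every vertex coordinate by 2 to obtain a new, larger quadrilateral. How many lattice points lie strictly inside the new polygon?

The shoelace formula gives twice the area as |((-1)·16 − 3·14) + (3·15 − (-11)·16) + ((-11)·4 − (-13)·15) + ((-13)·14 − (-1)·4)| = 136, so the area is 68.
Summing gcd(|Δx|,|Δy|) over the edges gives the boundary count: gcd(4,2) + gcd(14,1) + gcd(2,11) + gcd(12,10) = 2+1+1+2 = 6.
Scaling by 2 multiplies the area by 2² = 4 (so the new area is 272) and multiplies the boundary lattice-point count by 2, giving 12.
By Pick's theorem, the interior count of the dilated polygon is 272 − 12/2 + 1 = 267.

267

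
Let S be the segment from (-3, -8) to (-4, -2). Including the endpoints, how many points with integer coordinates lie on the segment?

2

The number of lattice points on a segment between lattice points is gcd(|Δx|,|Δy|) + 1 = gcd(1,6) + 1 = 1 + 1 = 2.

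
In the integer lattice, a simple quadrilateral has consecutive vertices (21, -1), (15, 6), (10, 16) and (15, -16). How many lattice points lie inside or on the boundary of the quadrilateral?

127

Using the shoelace formula, 2A = |(21·6 − 15·(-1)) + (15·16 − 10·6) + (10·(-16) − 15·16) + (15·(-1) − 21·(-16))| = 242, so the area is 121.
Summing gcd(|Δx|,|Δy|) over the edges gives the boundary count: gcd(6,7) + gcd(5,10) + gcd(5,32) + gcd(6,15) = 1+5+1+3 = 10.
Pick's theorem gives I = A − B/2 + 1 = 121 − 10/2 + 1 = 117, so the closed region contains I + B = 117 + 10 = 127 lattice points.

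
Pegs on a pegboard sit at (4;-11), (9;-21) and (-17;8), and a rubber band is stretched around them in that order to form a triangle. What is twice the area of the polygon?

115

Using the shoelace formula, 2A = |[4·(-21) − 9·(-11)] + [9·8 − (-17)·(-21)] + [(-17)·(-11) − 4·8]| = 115, so the area is 115/2.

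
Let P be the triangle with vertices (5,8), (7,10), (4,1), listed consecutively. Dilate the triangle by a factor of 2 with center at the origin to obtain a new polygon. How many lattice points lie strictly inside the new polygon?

19

Using the shoelace formula, 2A = |(5·10 − 7·8) + (7·1 − 4·10) + (4·8 − 5·1)| = 12, so the area is 6.
Summing gcd(|Δx|,|Δy|) over the edges gives the boundary count: gcd(2,2) + gcd(3,9) + gcd(1,7) = 2+3+1 = 6.
Scaling by 2 multiplies the area by 2² = 4 (so the new area is 24) and multiplies the boundary lattice-point count by 2, giving 12.
By Pick's theorem, the interior count of the dilated polygon is 24 − 12/2 + 1 = 19.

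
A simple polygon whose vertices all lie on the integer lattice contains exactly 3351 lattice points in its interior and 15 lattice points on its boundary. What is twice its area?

By Pick's theorem, A = I + B/2 − 1 = 3351 + 15/2 − 1 = 6715/2.
Hence 2A = 6715.

6715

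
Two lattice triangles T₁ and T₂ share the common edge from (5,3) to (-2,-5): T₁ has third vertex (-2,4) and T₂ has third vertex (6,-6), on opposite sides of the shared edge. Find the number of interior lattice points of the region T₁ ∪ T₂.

The union is the simple quadrilateral with vertices (5,3), (-2,4), (-2,-5), (6,-6) in order.
The shoelace formula gives twice the area as |(5·4 − (-2)·3) + ((-2)·(-5) − (-2)·4) + ((-2)·(-6) − 6·(-5)) + (6·3 − 5·(-6))| = 134, so the area is 67.
The number of boundary lattice points is Σ gcd(|Δx|,|Δy|) = gcd(7,1) + gcd(0,9) + gcd(8,1) + gcd(1,9) = 1+9+1+1 = 12.
By Pick's theorem I = A − B/2 + 1 = 67 − 12/2 + 1 = 62.

62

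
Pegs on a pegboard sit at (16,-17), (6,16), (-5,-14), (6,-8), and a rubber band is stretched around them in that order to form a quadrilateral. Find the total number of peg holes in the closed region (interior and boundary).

255

Using the shoelace formula, 2A = |(16·16 − 6·(-17)) + (6·(-14) − (-5)·16) + ((-5)·(-8) − 6·(-14)) + (6·(-17) − 16·(-8))| = 504, so the area is 252.
The number of boundary lattice points is Σ gcd(|Δx|,|Δy|) = gcd(10,33) + gcd(11,30) + gcd(11,6) + gcd(10,9) = 1+1+1+1 = 4.
Pick's theorem gives I = A − B/2 + 1 = 252 − 4/2 + 1 = 251, so the closed region contains I + B = 251 + 4 = 255 lattice points.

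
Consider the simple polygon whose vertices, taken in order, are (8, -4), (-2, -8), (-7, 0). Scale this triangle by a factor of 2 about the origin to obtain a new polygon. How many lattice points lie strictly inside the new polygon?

197

Using the shoelace formula, 2A = |[8·(-8) − (-2)·(-4)] + [(-2)·0 − (-7)·(-8)] + [(-7)·(-4) − 8·0]| = 100, so the area is 50.
The number of boundary lattice points is Σ gcd(|Δx|,|Δy|) = gcd(10,4) + gcd(5,8) + gcd(15,4) = 2+1+1 = 4.
Scaling by 2 multiplies the area by 2² = 4 (so the new area is 200) and multiplies the boundary lattice-point count by 2, giving 8.
By Pick's theorem, the interior count of the dilated polygon is 200 − 8/2 + 1 = 197.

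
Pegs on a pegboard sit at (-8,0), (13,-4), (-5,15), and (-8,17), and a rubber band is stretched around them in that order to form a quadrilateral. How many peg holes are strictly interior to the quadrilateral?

Using the shoelace formula, 2A = |((-8)·(-4) − 13·0) + (13·15 − (-5)·(-4)) + ((-5)·17 − (-8)·15) + ((-8)·0 − (-8)·17)| = 378, so the area is 189.
The number of boundary lattice points is Σ gcd(|Δx|,|Δy|) = gcd(21,4) + gcd(18,19) + gcd(3,2) + gcd(0,17) = 1+1+1+17 = 20.
By Pick's theorem A = I + B/2 − 1, so I = 189 − 20/2 + 1 = 180.

180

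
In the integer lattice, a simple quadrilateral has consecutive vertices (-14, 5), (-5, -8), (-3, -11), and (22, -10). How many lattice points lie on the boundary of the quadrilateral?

Along each edge there are gcd(|Δx|,|Δy|)+1 lattice points, so counting each shared vertex once the boundary has gcd(9,13) + gcd(2,3) + gcd(25,1) + gcd(36,15) = 1+1+1+3 = 6.

6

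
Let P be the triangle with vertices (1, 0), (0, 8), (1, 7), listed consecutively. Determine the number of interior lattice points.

0

The shoelace formula gives twice the area as |(1·8 − 0·0) + (0·7 − 1·8) + (1·0 − 1·7)| = 7, so the area is 7/2.
Along each edge there are gcd(|Δx|,|Δy|)+1 lattice points, so counting each shared vertex once the boundary has gcd(1,8) + gcd(1,1) + gcd(0,7) = 1+1+7 = 9.
Pick's theorem gives I = A − B/2 + 1 = 7/2 − 9/2 + 1 = 0.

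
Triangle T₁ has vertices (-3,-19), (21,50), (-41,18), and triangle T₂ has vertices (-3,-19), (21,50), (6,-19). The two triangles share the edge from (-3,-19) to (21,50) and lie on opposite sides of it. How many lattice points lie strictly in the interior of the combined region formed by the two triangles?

The union is the simple quadrilateral with vertices (-3,-19), (-41,18), (21,50), (6,-19) in order.
The shoelace formula gives twice the area as |((-3)·18 − (-41)·(-19)) + ((-41)·50 − 21·18) + (21·(-19) − 6·50) + (6·(-19) − (-3)·(-19))| = 4131, so the area is 2065.5.
Summing gcd(|Δx|,|Δy|) over the edges gives the boundary count: gcd(38,37) + gcd(62,32) + gcd(15,69) + gcd(9,0) = 1+2+3+9 = 15.
By Pick's theorem I = A − B/2 + 1 = 2065.5 − 15/2 + 1 = 2059.

2059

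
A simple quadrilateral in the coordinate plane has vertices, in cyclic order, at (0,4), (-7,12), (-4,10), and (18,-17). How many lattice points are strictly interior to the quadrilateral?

Using the shoelace formula, 2A = |(0·12 − (-7)·4) + ((-7)·10 − (-4)·12) + ((-4)·(-17) − 18·10) + (18·4 − 0·(-17))| = 34, so the area is 17.
The number of boundary lattice points is Σ gcd(|Δx|,|Δy|) = gcd(7,8) + gcd(3,2) + gcd(22,27) + gcd(18,21) = 1+1+1+3 = 6.
By Pick's theorem A = I + B/2 − 1, so I = 17 − 6/2 + 1 = 15.

15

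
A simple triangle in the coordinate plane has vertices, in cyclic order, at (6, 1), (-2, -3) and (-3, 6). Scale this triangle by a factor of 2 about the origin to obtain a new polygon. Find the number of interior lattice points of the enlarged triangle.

Using the shoelace formula, 2A = |(6·(-3) − (-2)·1) + ((-2)·6 − (-3)·(-3)) + ((-3)·1 − 6·6)| = 76, so the area is 38.
Summing gcd(|Δx|,|Δy|) over the edges gives the boundary count: gcd(8,4) + gcd(1,9) + gcd(9,5) = 4+1+1 = 6.
Scaling by 2 multiplies the area by 2² = 4 (so the new area is 152) and multiplies the boundary lattice-point count by 2, giving 12.
By Pick's theorem, the interior count of the dilated polygon is 152 − 12/2 + 1 = 147.

147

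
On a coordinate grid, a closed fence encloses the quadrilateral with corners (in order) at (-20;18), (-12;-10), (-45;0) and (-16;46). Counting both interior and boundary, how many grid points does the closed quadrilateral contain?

742

The shoelace formula gives twice the area as |((-20)·(-10) − (-12)·18) + ((-12)·0 − (-45)·(-10)) + ((-45)·46 − (-16)·0) + ((-16)·18 − (-20)·46)| = 1472, so the area is 736.
Along each edge there are gcd(|Δx|,|Δy|)+1 lattice points, so counting each shared vertex once the boundary has gcd(8,28) + gcd(33,10) + gcd(29,46) + gcd(4,28) = 4+1+1+4 = 10.
Pick's theorem gives I = A − B/2 + 1 = 736 − 10/2 + 1 = 732, so the closed region contains I + B = 732 + 10 = 742 lattice points.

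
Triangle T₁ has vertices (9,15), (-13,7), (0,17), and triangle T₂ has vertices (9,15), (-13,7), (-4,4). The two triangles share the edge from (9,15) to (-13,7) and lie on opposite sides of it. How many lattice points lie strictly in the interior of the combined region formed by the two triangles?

125

The union is the simple quadrilateral with vertices (9,15), (0,17), (-13,7), (-4,4) in order.
The shoelace formula gives twice the area as |(9·17 − 0·15) + (0·7 − (-13)·17) + ((-13)·4 − (-4)·7) + ((-4)·15 − 9·4)| = 254, so the area is 127.
The number of boundary lattice points is Σ gcd(|Δx|,|Δy|) = gcd(9,2) + gcd(13,10) + gcd(9,3) + gcd(13,11) = 1+1+3+1 = 6.
By Pick's theorem I = A − B/2 + 1 = 127 − 6/2 + 1 = 125.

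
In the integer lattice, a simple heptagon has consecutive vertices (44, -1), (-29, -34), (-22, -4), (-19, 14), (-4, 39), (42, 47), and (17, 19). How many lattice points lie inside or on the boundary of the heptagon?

2961

Using the shoelace formula, 2A = |(44·(-34) − (-29)·(-1)) + ((-29)·(-4) − (-22)·(-34)) + ((-22)·14 − (-19)·(-4)) + ((-19)·39 − (-4)·14) + ((-4)·47 − 42·39) + (42·19 − 17·47) + (17·(-1) − 44·19)| = 5906, so the area is 2953.
Summing gcd(|Δx|,|Δy|) over the edges gives the boundary count: gcd(73,33) + gcd(7,30) + gcd(3,18) + gcd(15,25) + gcd(46,8) + gcd(25,28) + gcd(27,20) = 1+1+3+5+2+1+1 = 14.
Pick's theorem gives I = A − B/2 + 1 = 2953 − 14/2 + 1 = 2947, so the closed region contains I + B = 2947 + 14 = 2961 lattice points.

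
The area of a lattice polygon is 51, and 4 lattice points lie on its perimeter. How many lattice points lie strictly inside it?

From Pick's theorem, I = A − B/2 + 1 = 51 − 4/2 + 1 = 50.

50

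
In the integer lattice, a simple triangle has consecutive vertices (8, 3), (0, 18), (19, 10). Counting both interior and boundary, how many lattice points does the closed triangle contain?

The shoelace formula gives twice the area as |(8·18 − 0·3) + (0·10 − 19·18) + (19·3 − 8·10)| = 221, so the area is 221/2.
Summing gcd(|Δx|,|Δy|) over the edges gives the boundary count: gcd(8,15) + gcd(19,8) + gcd(11,7) = 1+1+1 = 3.
Pick's theorem gives I = A − B/2 + 1 = 221/2 − 3/2 + 1 = 110, so the closed region contains I + B = 110 + 3 = 113 lattice points.

113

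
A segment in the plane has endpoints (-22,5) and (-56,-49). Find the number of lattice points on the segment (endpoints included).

3

The number of lattice points on a segment between lattice points is gcd(|Δx|,|Δy|) + 1 = gcd(34,54) + 1 = 2 + 1 = 3.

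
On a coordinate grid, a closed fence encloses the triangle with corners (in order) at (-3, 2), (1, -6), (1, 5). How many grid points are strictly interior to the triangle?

Using the shoelace formula, 2A = |((-3)·(-6) − 1·2) + (1·5 − 1·(-6)) + (1·2 − (-3)·5)| = 44, so the area is 22.
Summing gcd(|Δx|,|Δy|) over the edges gives the boundary count: gcd(4,8) + gcd(0,11) + gcd(4,3) = 4+11+1 = 16.
Pick's theorem gives I = A − B/2 + 1 = 22 − 16/2 + 1 = 15.

15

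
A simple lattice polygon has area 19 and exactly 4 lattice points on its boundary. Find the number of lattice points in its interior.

18

From Pick's theorem, I = A − B/2 + 1 = 19 − 4/2 + 1 = 18.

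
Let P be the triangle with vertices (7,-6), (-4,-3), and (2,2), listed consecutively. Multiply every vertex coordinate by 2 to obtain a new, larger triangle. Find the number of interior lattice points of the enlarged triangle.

Using the shoelace formula, 2A = |(7·(-3) − (-4)·(-6)) + ((-4)·2 − 2·(-3)) + (2·(-6) − 7·2)| = 73, so the area is 36.5.
Summing gcd(|Δx|,|Δy|) over the edges gives the boundary count: gcd(11,3) + gcd(6,5) + gcd(5,8) = 1+1+1 = 3.
Scaling by 2 multiplies the area by 2² = 4 (so the new area is 146) and multiplies the boundary lattice-point count by 2, giving 6.
By Pick's theorem, the interior count of the dilated polygon is 146 − 6/2 + 1 = 144.

144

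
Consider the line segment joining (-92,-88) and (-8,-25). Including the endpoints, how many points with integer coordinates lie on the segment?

22

The number of lattice points on a segment between lattice points is gcd(|Δx|,|Δy|) + 1 = gcd(84,63) + 1 = 21 + 1 = 22.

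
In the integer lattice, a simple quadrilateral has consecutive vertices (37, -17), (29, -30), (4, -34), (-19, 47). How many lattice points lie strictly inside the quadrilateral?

By the shoelace formula, twice the signed area is |(37·(-30) − 29·(-17)) + (29·(-34) − 4·(-30)) + (4·47 − (-19)·(-34)) + ((-19)·(-17) − 37·47)| = 3357, so the area is 3357/2.
Along each edge there are gcd(|Δx|,|Δy|)+1 lattice points, so counting each shared vertex once the boundary has gcd(8,13) + gcd(25,4) + gcd(23,81) + gcd(56,64) = 1+1+1+8 = 11.
By Pick's theorem A = I + B/2 − 1, so I = 3357/2 − 11/2 + 1 = 1674.

1674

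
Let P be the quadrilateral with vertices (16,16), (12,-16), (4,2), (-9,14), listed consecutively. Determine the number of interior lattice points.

By the shoelace formula, twice the signed area is |[16·(-16) − 12·16] + [12·2 − 4·(-16)] + [4·14 − (-9)·2] + [(-9)·16 − 16·14]| = 654, so the area is 327.
Summing gcd(|Δx|,|Δy|) over the edges gives the boundary count: gcd(4,32) + gcd(8,18) + gcd(13,12) + gcd(25,2) = 4+2+1+1 = 8.
Pick's theorem gives I = A − B/2 + 1 = 327 − 8/2 + 1 = 324.

324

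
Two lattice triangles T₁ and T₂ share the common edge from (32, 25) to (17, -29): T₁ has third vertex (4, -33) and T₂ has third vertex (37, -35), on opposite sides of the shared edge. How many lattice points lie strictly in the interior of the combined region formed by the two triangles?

The union is the simple quadrilateral with vertices (32, 25), (4, -33), (17, -29), (37, -35) in order.
By the shoelace formula, twice the signed area is |[32·(-33) − 4·25] + [4·(-29) − 17·(-33)] + [17·(-35) − 37·(-29)] + [37·25 − 32·(-35)]| = 1812, so the area is 906.
Along each edge there are gcd(|Δx|,|Δy|)+1 lattice points, so counting each shared vertex once the boundary has gcd(28,58) + gcd(13,4) + gcd(20,6) + gcd(5,60) = 2+1+2+5 = 10.
By Pick's theorem I = A − B/2 + 1 = 906 − 10/2 + 1 = 902.

902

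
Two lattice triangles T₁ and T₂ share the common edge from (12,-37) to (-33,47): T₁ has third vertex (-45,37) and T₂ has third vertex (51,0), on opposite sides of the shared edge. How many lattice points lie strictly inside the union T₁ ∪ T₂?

3198

The union is the simple quadrilateral with vertices (12,-37), (-45,37), (-33,47), (51,0) in order.
By the shoelace formula, twice the signed area is |[12·37 − (-45)·(-37)] + [(-45)·47 − (-33)·37] + [(-33)·0 − 51·47] + [51·(-37) − 12·0]| = 6399, so the area is 3199.5.
Summing gcd(|Δx|,|Δy|) over the edges gives the boundary count: gcd(57,74) + gcd(12,10) + gcd(84,47) + gcd(39,37) = 1+2+1+1 = 5.
By Pick's theorem I = A − B/2 + 1 = 3199.5 − 5/2 + 1 = 3198.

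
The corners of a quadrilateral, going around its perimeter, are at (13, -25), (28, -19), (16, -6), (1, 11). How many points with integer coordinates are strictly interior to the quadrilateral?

Using the shoelace formula, 2A = |(13·(-19) − 28·(-25)) + (28·(-6) − 16·(-19)) + (16·11 − 1·(-6)) + (1·(-25) − 13·11)| = 603, so the area is 301.5.
Along each edge there are gcd(|Δx|,|Δy|)+1 lattice points, so counting each shared vertex once the boundary has gcd(15,6) + gcd(12,13) + gcd(15,17) + gcd(12,36) = 3+1+1+12 = 17.
By Pick's theorem A = I + B/2 − 1, so I = 301.5 − 17/2 + 1 = 294.

294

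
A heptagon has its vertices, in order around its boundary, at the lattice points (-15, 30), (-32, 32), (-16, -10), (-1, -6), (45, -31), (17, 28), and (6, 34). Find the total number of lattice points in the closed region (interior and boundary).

Using the shoelace formula, 2A = |((-15)·32 − (-32)·30) + ((-32)·(-10) − (-16)·32) + ((-16)·(-6) − (-1)·(-10)) + ((-1)·(-31) − 45·(-6)) + (45·28 − 17·(-31)) + (17·34 − 6·28) + (6·30 − (-15)·34)| = 4586, so the area is 2293.
Summing gcd(|Δx|,|Δy|) over the edges gives the boundary count: gcd(17,2) + gcd(16,42) + gcd(15,4) + gcd(46,25) + gcd(28,59) + gcd(11,6) + gcd(21,4) = 1+2+1+1+1+1+1 = 8.
Pick's theorem gives I = A − B/2 + 1 = 2293 − 8/2 + 1 = 2290, so the closed region contains I + B = 2290 + 8 = 2298 lattice points.

2298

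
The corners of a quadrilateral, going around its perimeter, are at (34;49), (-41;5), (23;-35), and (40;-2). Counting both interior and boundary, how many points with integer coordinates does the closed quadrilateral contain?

3448

By the shoelace formula, twice the signed area is |[34·5 − (-41)·49] + [(-41)·(-35) − 23·5] + [23·(-2) − 40·(-35)] + [40·49 − 34·(-2)]| = 6881, so the area is 3440.5.
Summing gcd(|Δx|,|Δy|) over the edges gives the boundary count: gcd(75,44) + gcd(64,40) + gcd(17,33) + gcd(6,51) = 1+8+1+3 = 13.
Pick's theorem gives I = A − B/2 + 1 = 3440.5 − 13/2 + 1 = 3435, so the closed region contains I + B = 3435 + 13 = 3448 lattice points.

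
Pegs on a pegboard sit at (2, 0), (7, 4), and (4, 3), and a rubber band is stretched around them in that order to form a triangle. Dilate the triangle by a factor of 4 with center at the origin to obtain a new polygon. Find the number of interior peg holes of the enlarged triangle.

51

By the shoelace formula, twice the signed area is |(2·4 − 7·0) + (7·3 − 4·4) + (4·0 − 2·3)| = 7, so the area is 7/2.
Along each edge there are gcd(|Δx|,|Δy|)+1 lattice points, so counting each shared vertex once the boundary has gcd(5,4) + gcd(3,1) + gcd(2,3) = 1+1+1 = 3.
Scaling by 4 multiplies the area by 4² = 16 (so the new area is 56) and multiplies the boundary lattice-point count by 4, giving 12.
By Pick's theorem, the interior count of the dilated polygon is 56 − 12/2 + 1 = 51.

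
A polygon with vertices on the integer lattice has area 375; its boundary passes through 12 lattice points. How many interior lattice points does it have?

From Pick's theorem, I = A − B/2 + 1 = 375 − 12/2 + 1 = 370.

370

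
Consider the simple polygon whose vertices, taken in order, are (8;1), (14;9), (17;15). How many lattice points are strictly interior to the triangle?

Using the shoelace formula, 2A = |(8·9 − 14·1) + (14·15 − 17·9) + (17·1 − 8·15)| = 12, so the area is 6.
Along each edge there are gcd(|Δx|,|Δy|)+1 lattice points, so counting each shared vertex once the boundary has gcd(6,8) + gcd(3,6) + gcd(9,14) = 2+3+1 = 6.
Pick's theorem gives I = A − B/2 + 1 = 6 − 6/2 + 1 = 4.

4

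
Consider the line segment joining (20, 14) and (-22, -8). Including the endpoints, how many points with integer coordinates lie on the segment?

3

The number of lattice points on a segment between lattice points is gcd(|Δx|,|Δy|) + 1 = gcd(42,22) + 1 = 2 + 1 = 3.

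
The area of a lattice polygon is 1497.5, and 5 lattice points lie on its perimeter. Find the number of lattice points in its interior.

1496

From Pick's theorem, I = A − B/2 + 1 = 1497.5 − 5/2 + 1 = 1496.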